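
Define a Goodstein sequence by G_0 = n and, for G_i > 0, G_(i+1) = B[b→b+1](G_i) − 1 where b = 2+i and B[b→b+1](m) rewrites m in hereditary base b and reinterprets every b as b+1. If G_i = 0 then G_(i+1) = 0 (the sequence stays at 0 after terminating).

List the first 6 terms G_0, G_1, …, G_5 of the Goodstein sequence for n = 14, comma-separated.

i=0: 14 = 2^(2 + 1) + 2^2 + 2 (b=2); 2→3: 3^(3 + 1) + 3^3 + 3 = 111; 111−1 = 110
i=1: 110 = 3^(3 + 1) + 3^3 + 2 (b=3); 3→4: 4^(4 + 1) + 4^4 + 2 = 1282; 1282−1 = 1281
i=2: 1281 = 4^(4 + 1) + 4^4 + 1 (b=4); 4→5: 5^(5 + 1) + 5^5 + 1 = 18751; 18751−1 = 18750
i=3: 18750 = 5^(5 + 1) + 5^5 (b=5); 5→6: 6^(6 + 1) + 6^6 = 326592; 326592−1 = 326591
i=4: 326591 = 6^(6 + 1) + 5·6^5 + 5·6^4 + 5·6^3 + 5·6^2 + 5·6 + 5 (b=6); 6→7: 7^(7 + 1) + 5·7^5 + 5·7^4 + 5·7^3 + 5·7^2 + 5·7 + 5 = 5862841; 5862841−1 = 5862840

14, 110, 1281, 18750, 326591, 5862840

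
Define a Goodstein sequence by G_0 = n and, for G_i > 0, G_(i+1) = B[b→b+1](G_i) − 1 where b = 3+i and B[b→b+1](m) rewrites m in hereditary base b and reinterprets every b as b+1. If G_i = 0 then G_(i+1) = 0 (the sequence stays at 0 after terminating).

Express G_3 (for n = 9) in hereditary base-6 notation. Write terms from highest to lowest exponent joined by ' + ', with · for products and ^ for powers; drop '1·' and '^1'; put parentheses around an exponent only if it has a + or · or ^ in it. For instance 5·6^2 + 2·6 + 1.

3·6 + 1

step 0: 9 = 3^2; sub 4 for 3: 4^2; = 16; G_1 = 16−1 = 15
step 1: 15 = 3·4 + 3; sub 5 for 4: 3·5 + 3; = 18; G_2 = 18−1 = 17
step 2: 17 = 3·5 + 2; sub 6 for 5: 3·6 + 2; = 20; G_3 = 20−1 = 19
step 3: 19 = 3·6 + 1; sub 7 for 6: 3·7 + 1; = 22; G_4 = 22−1 = 21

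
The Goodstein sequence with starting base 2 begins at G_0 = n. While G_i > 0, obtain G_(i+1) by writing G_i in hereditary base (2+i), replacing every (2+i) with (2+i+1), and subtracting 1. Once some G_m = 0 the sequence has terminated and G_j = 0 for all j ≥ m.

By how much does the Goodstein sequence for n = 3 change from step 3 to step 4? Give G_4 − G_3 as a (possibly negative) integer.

G_0 = 3. HB_2(3) = 2 + 1. Bump = 4. G_1 = 3.
G_1 = 3. HB_3(3) = 3. Bump = 4. G_2 = 3.
G_2 = 3. HB_4(3) = 3. Bump = 3. G_3 = 2.
G_3 = 2. HB_5(2) = 2. Bump = 2. G_4 = 1.

-1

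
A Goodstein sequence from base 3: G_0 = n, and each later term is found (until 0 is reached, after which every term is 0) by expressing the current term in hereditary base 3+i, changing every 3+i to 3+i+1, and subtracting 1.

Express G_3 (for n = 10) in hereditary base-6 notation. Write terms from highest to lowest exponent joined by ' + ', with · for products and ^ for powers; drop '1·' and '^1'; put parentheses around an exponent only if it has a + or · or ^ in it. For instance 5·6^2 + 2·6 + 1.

4·6 + 3

[0] 10 ≡ 3^2 + 1 (base 3). Lift 4: 17. −1: 16.
[1] 16 ≡ 4^2 (base 4). Lift 5: 25. −1: 24.
[2] 24 ≡ 4·5 + 4 (base 5). Lift 6: 28. −1: 27.
[3] 27 ≡ 4·6 + 3 (base 6). Lift 7: 31. −1: 30.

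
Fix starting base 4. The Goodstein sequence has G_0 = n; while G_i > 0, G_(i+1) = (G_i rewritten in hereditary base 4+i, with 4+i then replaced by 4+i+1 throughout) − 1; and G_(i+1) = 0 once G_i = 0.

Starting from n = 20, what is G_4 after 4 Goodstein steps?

65

[0] 20 ≡ 4^2 + 4 (base 4). Lift 5: 30. −1: 29.
[1] 29 ≡ 5^2 + 4 (base 5). Lift 6: 40. −1: 39.
[2] 39 ≡ 6^2 + 3 (base 6). Lift 7: 52. −1: 51.
[3] 51 ≡ 7^2 + 2 (base 7). Lift 8: 66. −1: 65.
[4] 65 ≡ 8^2 + 1 (base 8). Lift 9: 82. −1: 81.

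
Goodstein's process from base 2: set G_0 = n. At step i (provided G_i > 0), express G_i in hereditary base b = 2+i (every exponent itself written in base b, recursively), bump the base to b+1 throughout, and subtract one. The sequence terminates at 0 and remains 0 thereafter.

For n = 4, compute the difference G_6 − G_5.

30

G_0 = 4. HB_2(4) = 2^2. Bump = 27. G_1 = 26.
G_1 = 26. HB_3(26) = 2·3^2 + 2·3 + 2. Bump = 42. G_2 = 41.
G_2 = 41. HB_4(41) = 2·4^2 + 2·4 + 1. Bump = 61. G_3 = 60.
G_3 = 60. HB_5(60) = 2·5^2 + 2·5. Bump = 84. G_4 = 83.
G_4 = 83. HB_6(83) = 2·6^2 + 6 + 5. Bump = 110. G_5 = 109.
G_5 = 109. HB_7(109) = 2·7^2 + 7 + 4. Bump = 140. G_6 = 139.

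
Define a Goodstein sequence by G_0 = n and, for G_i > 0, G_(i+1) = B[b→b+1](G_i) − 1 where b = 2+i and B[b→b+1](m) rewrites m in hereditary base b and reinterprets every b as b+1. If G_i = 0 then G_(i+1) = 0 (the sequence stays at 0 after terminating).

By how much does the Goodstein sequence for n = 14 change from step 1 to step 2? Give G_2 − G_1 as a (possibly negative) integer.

base 2: 14 = 2^(2 + 1) + 2^2 + 2; at 3: 3^(3 + 1) + 3^3 + 3 = 111; next = 110
base 3: 110 = 3^(3 + 1) + 3^3 + 2; at 4: 4^(4 + 1) + 4^4 + 2 = 1282; next = 1281

1171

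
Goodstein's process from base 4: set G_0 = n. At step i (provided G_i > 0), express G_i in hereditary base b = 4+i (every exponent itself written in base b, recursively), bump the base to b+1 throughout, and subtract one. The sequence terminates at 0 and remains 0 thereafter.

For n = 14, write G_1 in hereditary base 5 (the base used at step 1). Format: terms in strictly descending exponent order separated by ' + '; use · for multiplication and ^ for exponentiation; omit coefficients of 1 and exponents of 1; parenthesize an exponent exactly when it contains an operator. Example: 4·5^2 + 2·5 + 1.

G_0=14  [base 4] 3·4 + 2  →[4↦5]→  3·5 + 2 = 17  −1 ⇒ G_1=16
G_1=16  [base 5] 3·5 + 1  →[5↦6]→  3·6 + 1 = 19  −1 ⇒ G_2=18

3·5 + 1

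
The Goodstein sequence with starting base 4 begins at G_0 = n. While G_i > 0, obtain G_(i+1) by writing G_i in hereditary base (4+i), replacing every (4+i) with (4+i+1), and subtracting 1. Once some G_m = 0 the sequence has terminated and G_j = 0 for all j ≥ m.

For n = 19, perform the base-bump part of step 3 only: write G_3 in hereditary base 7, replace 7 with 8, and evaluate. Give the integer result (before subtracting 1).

[0] 19 ≡ 4^2 + 3 (base 4). Lift 5: 28. −1: 27.
[1] 27 ≡ 5^2 + 2 (base 5). Lift 6: 38. −1: 37.
[2] 37 ≡ 6^2 + 1 (base 6). Lift 7: 50. −1: 49.
[3] 49 ≡ 7^2 (base 7). Lift 8: 64. −1: 63.

64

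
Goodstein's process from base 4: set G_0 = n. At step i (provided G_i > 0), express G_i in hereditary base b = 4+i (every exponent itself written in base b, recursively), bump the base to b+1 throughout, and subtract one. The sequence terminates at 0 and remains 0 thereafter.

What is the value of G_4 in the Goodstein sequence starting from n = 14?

G_0 = 14. HB_4(14) = 3·4 + 2. Bump = 17. G_1 = 16.
G_1 = 16. HB_5(16) = 3·5 + 1. Bump = 19. G_2 = 18.
G_2 = 18. HB_6(18) = 3·6. Bump = 21. G_3 = 20.
G_3 = 20. HB_7(20) = 2·7 + 6. Bump = 22. G_4 = 21.

21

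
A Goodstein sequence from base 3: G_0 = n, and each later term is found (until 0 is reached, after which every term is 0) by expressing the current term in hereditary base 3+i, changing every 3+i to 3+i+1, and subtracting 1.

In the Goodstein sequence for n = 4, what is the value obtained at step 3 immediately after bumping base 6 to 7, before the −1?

[0] 4 ≡ 3 + 1 (base 3). Lift 4: 5. −1: 4.
[1] 4 ≡ 4 (base 4). Lift 5: 5. −1: 4.
[2] 4 ≡ 4 (base 5). Lift 6: 4. −1: 3.
[3] 3 ≡ 3 (base 6). Lift 7: 3. −1: 2.

3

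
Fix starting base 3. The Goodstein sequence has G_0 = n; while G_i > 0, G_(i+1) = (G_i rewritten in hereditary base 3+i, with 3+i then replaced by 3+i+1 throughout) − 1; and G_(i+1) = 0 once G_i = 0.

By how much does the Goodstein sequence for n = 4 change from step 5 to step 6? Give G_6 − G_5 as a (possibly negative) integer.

4 —HB3→ 3 + 1 —bump→ 4 + 1 = 5 —(−1)→ 4
4 —HB4→ 4 —bump→ 5 = 5 —(−1)→ 4
4 —HB5→ 4 —bump→ 4 = 4 —(−1)→ 3
3 —HB6→ 3 —bump→ 3 = 3 —(−1)→ 2
2 —HB7→ 2 —bump→ 2 = 2 —(−1)→ 1
1 —HB8→ 1 —bump→ 1 = 1 —(−1)→ 0

-1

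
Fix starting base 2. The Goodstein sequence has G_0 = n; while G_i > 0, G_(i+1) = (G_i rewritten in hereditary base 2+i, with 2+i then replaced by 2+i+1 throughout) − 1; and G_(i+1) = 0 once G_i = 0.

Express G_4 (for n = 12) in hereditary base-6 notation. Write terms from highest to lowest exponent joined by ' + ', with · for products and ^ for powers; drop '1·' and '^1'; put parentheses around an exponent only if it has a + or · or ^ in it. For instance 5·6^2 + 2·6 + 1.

6^(6 + 1) + 2·6^2 + 6 + 5

base 2: 12 = 2^(2 + 1) + 2^2; at 3: 3^(3 + 1) + 3^3 = 108; next = 107
base 3: 107 = 3^(3 + 1) + 2·3^2 + 2·3 + 2; at 4: 4^(4 + 1) + 2·4^2 + 2·4 + 2 = 1066; next = 1065
base 4: 1065 = 4^(4 + 1) + 2·4^2 + 2·4 + 1; at 5: 5^(5 + 1) + 2·5^2 + 2·5 + 1 = 15686; next = 15685
base 5: 15685 = 5^(5 + 1) + 2·5^2 + 2·5; at 6: 6^(6 + 1) + 2·6^2 + 2·6 = 280020; next = 280019
base 6: 280019 = 6^(6 + 1) + 2·6^2 + 6 + 5; at 7: 7^(7 + 1) + 2·7^2 + 7 + 5 = 5764911; next = 5764910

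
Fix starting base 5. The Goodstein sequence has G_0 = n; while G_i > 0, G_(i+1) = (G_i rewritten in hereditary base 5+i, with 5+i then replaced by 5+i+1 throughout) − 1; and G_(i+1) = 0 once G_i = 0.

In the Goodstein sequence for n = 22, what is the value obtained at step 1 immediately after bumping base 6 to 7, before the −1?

29

step 0: 22 = 4·5 + 2; sub 6 for 5: 4·6 + 2; = 26; G_1 = 26−1 = 25
step 1: 25 = 4·6 + 1; sub 7 for 6: 4·7 + 1; = 29; G_2 = 29−1 = 28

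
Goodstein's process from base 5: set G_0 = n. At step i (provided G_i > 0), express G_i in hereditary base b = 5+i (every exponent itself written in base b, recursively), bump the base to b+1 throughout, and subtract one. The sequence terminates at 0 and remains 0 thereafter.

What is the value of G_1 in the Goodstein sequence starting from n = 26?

step 0: 26 = 5^2 + 1; sub 6 for 5: 6^2 + 1; = 37; G_1 = 37−1 = 36
step 1: 36 = 6^2; sub 7 for 6: 7^2; = 49; G_2 = 49−1 = 48

36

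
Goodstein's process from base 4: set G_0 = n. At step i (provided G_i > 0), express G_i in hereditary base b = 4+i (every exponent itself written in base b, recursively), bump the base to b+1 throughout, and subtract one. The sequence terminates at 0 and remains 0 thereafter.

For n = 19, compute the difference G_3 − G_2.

12

(0) 19|_4 = 4^2 + 3 ↦ 5^2 + 3|_5 = 28 ⇒ 27
(1) 27|_5 = 5^2 + 2 ↦ 6^2 + 2|_6 = 38 ⇒ 37
(2) 37|_6 = 6^2 + 1 ↦ 7^2 + 1|_7 = 50 ⇒ 49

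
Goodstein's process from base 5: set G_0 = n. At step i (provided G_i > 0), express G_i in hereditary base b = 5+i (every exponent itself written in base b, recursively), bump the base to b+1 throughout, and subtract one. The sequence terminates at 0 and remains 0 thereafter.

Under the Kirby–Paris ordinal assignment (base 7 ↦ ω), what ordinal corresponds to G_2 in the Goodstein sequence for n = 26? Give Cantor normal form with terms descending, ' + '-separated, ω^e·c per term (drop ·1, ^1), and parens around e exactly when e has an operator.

i=0: 26 = 5^2 + 1 (b=5); 5→6: 6^2 + 1 = 37; 37−1 = 36
i=1: 36 = 6^2 (b=6); 6→7: 7^2 = 49; 49−1 = 48
i=2: 48 = 6·7 + 6 (b=7); 7→8: 6·8 + 6 = 54; 54−1 = 53

ω·6 + 6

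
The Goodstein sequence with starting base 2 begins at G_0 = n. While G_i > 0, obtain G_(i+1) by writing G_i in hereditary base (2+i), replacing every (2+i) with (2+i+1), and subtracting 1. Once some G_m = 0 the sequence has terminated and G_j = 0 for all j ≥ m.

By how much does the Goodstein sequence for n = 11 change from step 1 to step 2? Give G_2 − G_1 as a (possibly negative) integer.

943

[0] 11 ≡ 2^(2 + 1) + 2 + 1 (base 2). Lift 3: 85. −1: 84.
[1] 84 ≡ 3^(3 + 1) + 3 (base 3). Lift 4: 1028. −1: 1027.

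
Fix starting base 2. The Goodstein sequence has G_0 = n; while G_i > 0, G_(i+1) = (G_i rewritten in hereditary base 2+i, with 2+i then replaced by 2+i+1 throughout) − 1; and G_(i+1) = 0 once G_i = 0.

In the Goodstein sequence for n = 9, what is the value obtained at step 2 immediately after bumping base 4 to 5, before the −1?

9843

base 2: 9 = 2^(2 + 1) + 1; at 3: 3^(3 + 1) + 1 = 82; next = 81
base 3: 81 = 3^(3 + 1); at 4: 4^(4 + 1) = 1024; next = 1023
base 4: 1023 = 3·4^4 + 3·4^3 + 3·4^2 + 3·4 + 3; at 5: 3·5^5 + 3·5^3 + 3·5^2 + 3·5 + 3 = 9843; next = 9842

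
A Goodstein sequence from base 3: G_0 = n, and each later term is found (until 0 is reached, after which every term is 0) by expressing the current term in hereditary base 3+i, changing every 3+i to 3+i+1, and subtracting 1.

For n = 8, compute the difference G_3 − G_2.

step 0: 8 = 2·3 + 2; sub 4 for 3: 2·4 + 2; = 10; G_1 = 10−1 = 9
step 1: 9 = 2·4 + 1; sub 5 for 4: 2·5 + 1; = 11; G_2 = 11−1 = 10
step 2: 10 = 2·5; sub 6 for 5: 2·6; = 12; G_3 = 12−1 = 11

1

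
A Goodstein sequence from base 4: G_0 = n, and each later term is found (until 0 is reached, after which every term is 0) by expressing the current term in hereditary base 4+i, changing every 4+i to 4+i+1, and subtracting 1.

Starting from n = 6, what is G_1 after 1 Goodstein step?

6

(0) 6|_4 = 4 + 2 ↦ 5 + 2|_5 = 7 ⇒ 6
(1) 6|_5 = 5 + 1 ↦ 6 + 1|_6 = 7 ⇒ 6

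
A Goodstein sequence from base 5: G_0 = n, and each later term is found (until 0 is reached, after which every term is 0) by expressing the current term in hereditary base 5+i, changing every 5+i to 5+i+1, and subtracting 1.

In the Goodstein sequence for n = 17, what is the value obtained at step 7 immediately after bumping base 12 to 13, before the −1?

(0) 17|_5 = 3·5 + 2 ↦ 3·6 + 2|_6 = 20 ⇒ 19
(1) 19|_6 = 3·6 + 1 ↦ 3·7 + 1|_7 = 22 ⇒ 21
(2) 21|_7 = 3·7 ↦ 3·8|_8 = 24 ⇒ 23
(3) 23|_8 = 2·8 + 7 ↦ 2·9 + 7|_9 = 25 ⇒ 24
(4) 24|_9 = 2·9 + 6 ↦ 2·10 + 6|_10 = 26 ⇒ 25
(5) 25|_10 = 2·10 + 5 ↦ 2·11 + 5|_11 = 27 ⇒ 26
(6) 26|_11 = 2·11 + 4 ↦ 2·12 + 4|_12 = 28 ⇒ 27

29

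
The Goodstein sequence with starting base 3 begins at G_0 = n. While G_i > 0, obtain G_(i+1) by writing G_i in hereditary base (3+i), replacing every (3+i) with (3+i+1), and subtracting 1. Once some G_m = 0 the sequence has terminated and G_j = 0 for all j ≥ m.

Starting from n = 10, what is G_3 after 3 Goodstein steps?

G_0=10  [base 3] 3^2 + 1  →[3↦4]→  4^2 + 1 = 17  −1 ⇒ G_1=16
G_1=16  [base 4] 4^2  →[4↦5]→  5^2 = 25  −1 ⇒ G_2=24
G_2=24  [base 5] 4·5 + 4  →[5↦6]→  4·6 + 4 = 28  −1 ⇒ G_3=27
G_3=27  [base 6] 4·6 + 3  →[6↦7]→  4·7 + 3 = 31  −1 ⇒ G_4=30

27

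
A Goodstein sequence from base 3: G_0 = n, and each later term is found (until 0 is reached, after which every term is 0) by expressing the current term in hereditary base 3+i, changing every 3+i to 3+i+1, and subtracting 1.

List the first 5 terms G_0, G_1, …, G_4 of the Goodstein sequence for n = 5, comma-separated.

i=0: 5 = 3 + 2 (b=3); 3→4: 4 + 2 = 6; 6−1 = 5
i=1: 5 = 4 + 1 (b=4); 4→5: 5 + 1 = 6; 6−1 = 5
i=2: 5 = 5 (b=5); 5→6: 6 = 6; 6−1 = 5
i=3: 5 = 5 (b=6); 6→7: 5 = 5; 5−1 = 4

5, 5, 5, 5, 4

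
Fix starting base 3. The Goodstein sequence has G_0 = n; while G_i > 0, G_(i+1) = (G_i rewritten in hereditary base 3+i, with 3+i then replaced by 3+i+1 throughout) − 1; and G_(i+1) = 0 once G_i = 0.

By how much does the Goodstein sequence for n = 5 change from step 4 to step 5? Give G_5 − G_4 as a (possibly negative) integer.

-1

[0] 5 ≡ 3 + 2 (base 3). Lift 4: 6. −1: 5.
[1] 5 ≡ 4 + 1 (base 4). Lift 5: 6. −1: 5.
[2] 5 ≡ 5 (base 5). Lift 6: 6. −1: 5.
[3] 5 ≡ 5 (base 6). Lift 7: 5. −1: 4.
[4] 4 ≡ 4 (base 7). Lift 8: 4. −1: 3.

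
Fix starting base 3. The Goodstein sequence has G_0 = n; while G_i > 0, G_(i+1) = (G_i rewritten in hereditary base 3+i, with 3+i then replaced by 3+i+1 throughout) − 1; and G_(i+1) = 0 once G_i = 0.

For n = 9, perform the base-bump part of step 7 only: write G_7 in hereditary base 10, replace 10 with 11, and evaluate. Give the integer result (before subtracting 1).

27

base 3: 9 = 3^2; at 4: 4^2 = 16; next = 15
base 4: 15 = 3·4 + 3; at 5: 3·5 + 3 = 18; next = 17
base 5: 17 = 3·5 + 2; at 6: 3·6 + 2 = 20; next = 19
base 6: 19 = 3·6 + 1; at 7: 3·7 + 1 = 22; next = 21
base 7: 21 = 3·7; at 8: 3·8 = 24; next = 23
base 8: 23 = 2·8 + 7; at 9: 2·9 + 7 = 25; next = 24
base 9: 24 = 2·9 + 6; at 10: 2·10 + 6 = 26; next = 25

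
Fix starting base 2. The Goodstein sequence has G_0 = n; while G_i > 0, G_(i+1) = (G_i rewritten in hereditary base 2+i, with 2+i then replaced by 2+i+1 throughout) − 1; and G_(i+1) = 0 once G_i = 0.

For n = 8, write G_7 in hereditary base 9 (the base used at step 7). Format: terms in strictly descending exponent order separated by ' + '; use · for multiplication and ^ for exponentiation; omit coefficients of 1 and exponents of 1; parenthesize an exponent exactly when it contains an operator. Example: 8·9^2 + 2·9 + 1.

2·9^9 + 2·9^2 + 9 + 2

(0) 8|_2 = 2^(2 + 1) ↦ 3^(3 + 1)|_3 = 81 ⇒ 80
(1) 80|_3 = 2·3^3 + 2·3^2 + 2·3 + 2 ↦ 2·4^4 + 2·4^2 + 2·4 + 2|_4 = 554 ⇒ 553
(2) 553|_4 = 2·4^4 + 2·4^2 + 2·4 + 1 ↦ 2·5^5 + 2·5^2 + 2·5 + 1|_5 = 6311 ⇒ 6310
(3) 6310|_5 = 2·5^5 + 2·5^2 + 2·5 ↦ 2·6^6 + 2·6^2 + 2·6|_6 = 93396 ⇒ 93395
(4) 93395|_6 = 2·6^6 + 2·6^2 + 6 + 5 ↦ 2·7^7 + 2·7^2 + 7 + 5|_7 = 1647196 ⇒ 1647195
(5) 1647195|_7 = 2·7^7 + 2·7^2 + 7 + 4 ↦ 2·8^8 + 2·8^2 + 8 + 4|_8 = 33554572 ⇒ 33554571
(6) 33554571|_8 = 2·8^8 + 2·8^2 + 8 + 3 ↦ 2·9^9 + 2·9^2 + 9 + 3|_9 = 774841152 ⇒ 774841151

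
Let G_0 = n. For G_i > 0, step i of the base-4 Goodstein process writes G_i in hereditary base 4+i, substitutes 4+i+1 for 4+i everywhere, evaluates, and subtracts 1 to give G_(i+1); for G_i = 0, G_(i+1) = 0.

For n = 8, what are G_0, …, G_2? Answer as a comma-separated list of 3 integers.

8, 9, 9

i=0: 8 = 2·4 (b=4); 4→5: 2·5 = 10; 10−1 = 9
i=1: 9 = 5 + 4 (b=5); 5→6: 6 + 4 = 10; 10−1 = 9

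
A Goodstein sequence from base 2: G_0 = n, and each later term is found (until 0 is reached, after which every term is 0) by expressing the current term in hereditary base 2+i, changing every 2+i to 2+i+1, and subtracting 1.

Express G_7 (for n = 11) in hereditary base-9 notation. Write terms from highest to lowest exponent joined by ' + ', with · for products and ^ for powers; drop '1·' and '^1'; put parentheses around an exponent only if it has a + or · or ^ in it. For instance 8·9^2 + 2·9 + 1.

7·9^9 + 7·9^7 + 7·9^6 + 7·9^5 + 7·9^4 + 7·9^3 + 7·9^2 + 7·9 + 6

base 2: 11 = 2^(2 + 1) + 2 + 1; at 3: 3^(3 + 1) + 3 + 1 = 85; next = 84
base 3: 84 = 3^(3 + 1) + 3; at 4: 4^(4 + 1) + 4 = 1028; next = 1027
base 4: 1027 = 4^(4 + 1) + 3; at 5: 5^(5 + 1) + 3 = 15628; next = 15627
base 5: 15627 = 5^(5 + 1) + 2; at 6: 6^(6 + 1) + 2 = 279938; next = 279937
base 6: 279937 = 6^(6 + 1) + 1; at 7: 7^(7 + 1) + 1 = 5764802; next = 5764801
base 7: 5764801 = 7^(7 + 1); at 8: 8^(8 + 1) = 134217728; next = 134217727
base 8: 134217727 = 7·8^8 + 7·8^7 + 7·8^6 + 7·8^5 + 7·8^4 + 7·8^3 + 7·8^2 + 7·8 + 7; at 9: 7·9^9 + 7·9^7 + 7·9^6 + 7·9^5 + 7·9^4 + 7·9^3 + 7·9^2 + 7·9 + 7 = 2749609303; next = 2749609302
base 9: 2749609302 = 7·9^9 + 7·9^7 + 7·9^6 + 7·9^5 + 7·9^4 + 7·9^3 + 7·9^2 + 7·9 + 6; at 10: 7·10^10 + 7·10^7 + 7·10^6 + 7·10^5 + 7·10^4 + 7·10^3 + 7·10^2 + 7·10 + 6 = 70077777776; next = 70077777775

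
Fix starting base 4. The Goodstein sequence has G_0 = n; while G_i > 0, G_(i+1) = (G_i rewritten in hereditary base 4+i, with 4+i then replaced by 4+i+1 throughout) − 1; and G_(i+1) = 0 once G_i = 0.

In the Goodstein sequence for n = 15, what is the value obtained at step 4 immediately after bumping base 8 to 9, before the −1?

G_0=15  [base 4] 3·4 + 3  →[4↦5]→  3·5 + 3 = 18  −1 ⇒ G_1=17
G_1=17  [base 5] 3·5 + 2  →[5↦6]→  3·6 + 2 = 20  −1 ⇒ G_2=19
G_2=19  [base 6] 3·6 + 1  →[6↦7]→  3·7 + 1 = 22  −1 ⇒ G_3=21
G_3=21  [base 7] 3·7  →[7↦8]→  3·8 = 24  −1 ⇒ G_4=23
G_4=23  [base 8] 2·8 + 7  →[8↦9]→  2·9 + 7 = 25  −1 ⇒ G_5=24

25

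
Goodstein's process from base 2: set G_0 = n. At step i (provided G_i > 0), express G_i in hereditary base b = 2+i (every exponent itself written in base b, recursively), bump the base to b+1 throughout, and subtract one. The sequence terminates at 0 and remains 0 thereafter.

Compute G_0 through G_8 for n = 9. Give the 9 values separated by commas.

[0] 9 ≡ 2^(2 + 1) + 1 (base 2). Lift 3: 82. −1: 81.
[1] 81 ≡ 3^(3 + 1) (base 3). Lift 4: 1024. −1: 1023.
[2] 1023 ≡ 3·4^4 + 3·4^3 + 3·4^2 + 3·4 + 3 (base 4). Lift 5: 9843. −1: 9842.
[3] 9842 ≡ 3·5^5 + 3·5^3 + 3·5^2 + 3·5 + 2 (base 5). Lift 6: 140744. −1: 140743.
[4] 140743 ≡ 3·6^6 + 3·6^3 + 3·6^2 + 3·6 + 1 (base 6). Lift 7: 2471827. −1: 2471826.
[5] 2471826 ≡ 3·7^7 + 3·7^3 + 3·7^2 + 3·7 (base 7). Lift 8: 50333400. −1: 50333399.
[6] 50333399 ≡ 3·8^8 + 3·8^3 + 3·8^2 + 2·8 + 7 (base 8). Lift 9: 1162263922. −1: 1162263921.
[7] 1162263921 ≡ 3·9^9 + 3·9^3 + 3·9^2 + 2·9 + 6 (base 9). Lift 10: 30000003326. −1: 30000003325.

9, 81, 1023, 9842, 140743, 2471826, 50333399, 1162263921, 30000003325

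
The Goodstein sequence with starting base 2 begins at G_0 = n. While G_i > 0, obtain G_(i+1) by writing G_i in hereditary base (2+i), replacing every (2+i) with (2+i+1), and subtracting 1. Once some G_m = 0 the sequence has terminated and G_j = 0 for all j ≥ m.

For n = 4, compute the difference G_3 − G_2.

19

(0) 4|_2 = 2^2 ↦ 3^3|_3 = 27 ⇒ 26
(1) 26|_3 = 2·3^2 + 2·3 + 2 ↦ 2·4^2 + 2·4 + 2|_4 = 42 ⇒ 41
(2) 41|_4 = 2·4^2 + 2·4 + 1 ↦ 2·5^2 + 2·5 + 1|_5 = 61 ⇒ 60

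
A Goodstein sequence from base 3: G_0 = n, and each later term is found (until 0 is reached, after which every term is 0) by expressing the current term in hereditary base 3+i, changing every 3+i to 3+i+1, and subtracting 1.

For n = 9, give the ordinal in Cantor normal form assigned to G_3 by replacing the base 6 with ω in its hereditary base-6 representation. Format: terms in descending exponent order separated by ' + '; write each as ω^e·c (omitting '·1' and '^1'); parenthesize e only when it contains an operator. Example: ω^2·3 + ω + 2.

G_0=9  [base 3] 3^2  →[3↦4]→  4^2 = 16  −1 ⇒ G_1=15
G_1=15  [base 4] 3·4 + 3  →[4↦5]→  3·5 + 3 = 18  −1 ⇒ G_2=17
G_2=17  [base 5] 3·5 + 2  →[5↦6]→  3·6 + 2 = 20  −1 ⇒ G_3=19

ω·3 + 1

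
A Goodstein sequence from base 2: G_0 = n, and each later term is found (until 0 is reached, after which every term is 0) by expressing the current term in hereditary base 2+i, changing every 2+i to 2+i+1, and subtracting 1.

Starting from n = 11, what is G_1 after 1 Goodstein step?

84

G_0 = 11. HB_2(11) = 2^(2 + 1) + 2 + 1. Bump = 85. G_1 = 84.
G_1 = 84. HB_3(84) = 3^(3 + 1) + 3. Bump = 1028. G_2 = 1027.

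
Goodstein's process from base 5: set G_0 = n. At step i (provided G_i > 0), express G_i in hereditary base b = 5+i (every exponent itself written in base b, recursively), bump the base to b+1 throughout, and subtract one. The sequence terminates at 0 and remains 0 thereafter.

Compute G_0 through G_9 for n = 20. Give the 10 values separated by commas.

20, 23, 25, 27, 29, 31, 33, 35, 36, 37

base 5: 20 = 4·5; at 6: 4·6 = 24; next = 23
base 6: 23 = 3·6 + 5; at 7: 3·7 + 5 = 26; next = 25
base 7: 25 = 3·7 + 4; at 8: 3·8 + 4 = 28; next = 27
base 8: 27 = 3·8 + 3; at 9: 3·9 + 3 = 30; next = 29
base 9: 29 = 3·9 + 2; at 10: 3·10 + 2 = 32; next = 31
base 10: 31 = 3·10 + 1; at 11: 3·11 + 1 = 34; next = 33
base 11: 33 = 3·11; at 12: 3·12 = 36; next = 35
base 12: 35 = 2·12 + 11; at 13: 2·13 + 11 = 37; next = 36
base 13: 36 = 2·13 + 10; at 14: 2·14 + 10 = 38; next = 37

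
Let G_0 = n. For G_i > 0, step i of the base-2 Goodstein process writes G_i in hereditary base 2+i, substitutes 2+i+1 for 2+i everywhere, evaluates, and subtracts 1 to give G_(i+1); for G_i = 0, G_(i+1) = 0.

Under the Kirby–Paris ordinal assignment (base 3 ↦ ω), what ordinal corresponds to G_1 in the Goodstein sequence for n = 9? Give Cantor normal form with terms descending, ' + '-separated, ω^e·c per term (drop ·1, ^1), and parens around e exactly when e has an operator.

ω^(ω + 1)

9 —HB2→ 2^(2 + 1) + 1 —bump→ 3^(3 + 1) + 1 = 82 —(−1)→ 81
81 —HB3→ 3^(3 + 1) —bump→ 4^(4 + 1) = 1024 —(−1)→ 1023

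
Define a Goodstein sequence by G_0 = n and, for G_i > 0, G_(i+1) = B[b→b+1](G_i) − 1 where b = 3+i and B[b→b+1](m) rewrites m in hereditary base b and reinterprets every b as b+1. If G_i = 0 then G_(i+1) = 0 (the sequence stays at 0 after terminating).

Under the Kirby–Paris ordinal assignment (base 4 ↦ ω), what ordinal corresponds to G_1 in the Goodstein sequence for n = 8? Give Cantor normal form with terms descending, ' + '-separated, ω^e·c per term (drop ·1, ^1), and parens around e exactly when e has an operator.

ω·2 + 1

step 0: 8 = 2·3 + 2; sub 4 for 3: 2·4 + 2; = 10; G_1 = 10−1 = 9
step 1: 9 = 2·4 + 1; sub 5 for 4: 2·5 + 1; = 11; G_2 = 11−1 = 10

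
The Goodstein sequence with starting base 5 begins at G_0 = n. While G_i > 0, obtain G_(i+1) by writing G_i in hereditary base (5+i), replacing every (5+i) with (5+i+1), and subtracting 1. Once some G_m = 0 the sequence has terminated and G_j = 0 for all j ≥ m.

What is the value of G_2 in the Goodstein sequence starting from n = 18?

22

(0) 18|_5 = 3·5 + 3 ↦ 3·6 + 3|_6 = 21 ⇒ 20
(1) 20|_6 = 3·6 + 2 ↦ 3·7 + 2|_7 = 23 ⇒ 22
(2) 22|_7 = 3·7 + 1 ↦ 3·8 + 1|_8 = 25 ⇒ 24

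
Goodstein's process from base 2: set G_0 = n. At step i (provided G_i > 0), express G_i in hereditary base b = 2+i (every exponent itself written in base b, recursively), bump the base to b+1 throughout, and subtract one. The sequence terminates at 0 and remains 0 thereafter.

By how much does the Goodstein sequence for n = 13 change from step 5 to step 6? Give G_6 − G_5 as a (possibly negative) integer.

(0) 13|_2 = 2^(2 + 1) + 2^2 + 1 ↦ 3^(3 + 1) + 3^3 + 1|_3 = 109 ⇒ 108
(1) 108|_3 = 3^(3 + 1) + 3^3 ↦ 4^(4 + 1) + 4^4|_4 = 1280 ⇒ 1279
(2) 1279|_4 = 4^(4 + 1) + 3·4^3 + 3·4^2 + 3·4 + 3 ↦ 5^(5 + 1) + 3·5^3 + 3·5^2 + 3·5 + 3|_5 = 16093 ⇒ 16092
(3) 16092|_5 = 5^(5 + 1) + 3·5^3 + 3·5^2 + 3·5 + 2 ↦ 6^(6 + 1) + 3·6^3 + 3·6^2 + 3·6 + 2|_6 = 280712 ⇒ 280711
(4) 280711|_6 = 6^(6 + 1) + 3·6^3 + 3·6^2 + 3·6 + 1 ↦ 7^(7 + 1) + 3·7^3 + 3·7^2 + 3·7 + 1|_7 = 5765999 ⇒ 5765998
(5) 5765998|_7 = 7^(7 + 1) + 3·7^3 + 3·7^2 + 3·7 ↦ 8^(8 + 1) + 3·8^3 + 3·8^2 + 3·8|_8 = 134219480 ⇒ 134219479

128453481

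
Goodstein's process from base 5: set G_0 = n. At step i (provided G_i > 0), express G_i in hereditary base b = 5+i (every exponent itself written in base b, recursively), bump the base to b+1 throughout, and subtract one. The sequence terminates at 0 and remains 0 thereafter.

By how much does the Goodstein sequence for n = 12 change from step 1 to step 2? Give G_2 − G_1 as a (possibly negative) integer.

1

i=0: 12 = 2·5 + 2 (b=5); 5→6: 2·6 + 2 = 14; 14−1 = 13
i=1: 13 = 2·6 + 1 (b=6); 6→7: 2·7 + 1 = 15; 15−1 = 14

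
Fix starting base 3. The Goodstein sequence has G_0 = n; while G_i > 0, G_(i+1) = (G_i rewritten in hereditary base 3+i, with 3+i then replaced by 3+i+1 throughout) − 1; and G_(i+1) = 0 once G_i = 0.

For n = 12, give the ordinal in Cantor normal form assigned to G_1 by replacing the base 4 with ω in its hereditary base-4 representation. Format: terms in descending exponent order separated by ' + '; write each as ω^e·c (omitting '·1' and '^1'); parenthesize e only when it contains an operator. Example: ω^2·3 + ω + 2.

G_0 = 12. HB_3(12) = 3^2 + 3. Bump = 20. G_1 = 19.
G_1 = 19. HB_4(19) = 4^2 + 3. Bump = 28. G_2 = 27.

ω^2 + 3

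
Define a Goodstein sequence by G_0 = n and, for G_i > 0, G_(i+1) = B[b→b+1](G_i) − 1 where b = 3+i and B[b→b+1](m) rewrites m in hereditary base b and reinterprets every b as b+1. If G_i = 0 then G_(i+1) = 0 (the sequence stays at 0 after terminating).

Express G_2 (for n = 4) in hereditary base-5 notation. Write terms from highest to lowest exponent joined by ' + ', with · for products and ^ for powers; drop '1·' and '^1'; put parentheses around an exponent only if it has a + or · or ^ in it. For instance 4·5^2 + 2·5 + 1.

4 —HB3→ 3 + 1 —bump→ 4 + 1 = 5 —(−1)→ 4
4 —HB4→ 4 —bump→ 5 = 5 —(−1)→ 4
4 —HB5→ 4 —bump→ 4 = 4 —(−1)→ 3

4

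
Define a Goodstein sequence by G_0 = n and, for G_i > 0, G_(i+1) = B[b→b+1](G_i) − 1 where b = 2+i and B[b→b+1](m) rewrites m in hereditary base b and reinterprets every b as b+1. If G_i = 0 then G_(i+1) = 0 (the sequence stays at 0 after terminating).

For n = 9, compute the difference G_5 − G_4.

step 0: 9 = 2^(2 + 1) + 1; sub 3 for 2: 3^(3 + 1) + 1; = 82; G_1 = 82−1 = 81
step 1: 81 = 3^(3 + 1); sub 4 for 3: 4^(4 + 1); = 1024; G_2 = 1024−1 = 1023
step 2: 1023 = 3·4^4 + 3·4^3 + 3·4^2 + 3·4 + 3; sub 5 for 4: 3·5^5 + 3·5^3 + 3·5^2 + 3·5 + 3; = 9843; G_3 = 9843−1 = 9842
step 3: 9842 = 3·5^5 + 3·5^3 + 3·5^2 + 3·5 + 2; sub 6 for 5: 3·6^6 + 3·6^3 + 3·6^2 + 3·6 + 2; = 140744; G_4 = 140744−1 = 140743
step 4: 140743 = 3·6^6 + 3·6^3 + 3·6^2 + 3·6 + 1; sub 7 for 6: 3·7^7 + 3·7^3 + 3·7^2 + 3·7 + 1; = 2471827; G_5 = 2471827−1 = 2471826

2331083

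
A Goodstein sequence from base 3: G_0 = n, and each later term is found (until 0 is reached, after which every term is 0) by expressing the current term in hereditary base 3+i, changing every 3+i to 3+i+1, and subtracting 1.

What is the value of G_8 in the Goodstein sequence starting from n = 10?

41

step 0: 10 = 3^2 + 1; sub 4 for 3: 4^2 + 1; = 17; G_1 = 17−1 = 16
step 1: 16 = 4^2; sub 5 for 4: 5^2; = 25; G_2 = 25−1 = 24
step 2: 24 = 4·5 + 4; sub 6 for 5: 4·6 + 4; = 28; G_3 = 28−1 = 27
step 3: 27 = 4·6 + 3; sub 7 for 6: 4·7 + 3; = 31; G_4 = 31−1 = 30
step 4: 30 = 4·7 + 2; sub 8 for 7: 4·8 + 2; = 34; G_5 = 34−1 = 33
step 5: 33 = 4·8 + 1; sub 9 for 8: 4·9 + 1; = 37; G_6 = 37−1 = 36
step 6: 36 = 4·9; sub 10 for 9: 4·10; = 40; G_7 = 40−1 = 39
step 7: 39 = 3·10 + 9; sub 11 for 10: 3·11 + 9; = 42; G_8 = 42−1 = 41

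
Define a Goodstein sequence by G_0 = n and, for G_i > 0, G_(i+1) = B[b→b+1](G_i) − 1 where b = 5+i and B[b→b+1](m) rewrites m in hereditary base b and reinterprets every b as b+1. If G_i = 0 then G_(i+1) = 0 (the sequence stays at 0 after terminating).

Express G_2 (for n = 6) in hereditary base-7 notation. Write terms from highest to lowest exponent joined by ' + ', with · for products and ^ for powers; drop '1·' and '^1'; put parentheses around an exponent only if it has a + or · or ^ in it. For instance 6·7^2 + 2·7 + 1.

6 —HB5→ 5 + 1 —bump→ 6 + 1 = 7 —(−1)→ 6
6 —HB6→ 6 —bump→ 7 = 7 —(−1)→ 6

6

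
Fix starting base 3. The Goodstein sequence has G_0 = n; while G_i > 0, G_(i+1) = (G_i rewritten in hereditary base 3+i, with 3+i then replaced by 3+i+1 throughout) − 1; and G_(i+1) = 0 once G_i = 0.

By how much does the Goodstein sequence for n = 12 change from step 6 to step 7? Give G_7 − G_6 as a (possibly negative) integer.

6

[0] 12 ≡ 3^2 + 3 (base 3). Lift 4: 20. −1: 19.
[1] 19 ≡ 4^2 + 3 (base 4). Lift 5: 28. −1: 27.
[2] 27 ≡ 5^2 + 2 (base 5). Lift 6: 38. −1: 37.
[3] 37 ≡ 6^2 + 1 (base 6). Lift 7: 50. −1: 49.
[4] 49 ≡ 7^2 (base 7). Lift 8: 64. −1: 63.
[5] 63 ≡ 7·8 + 7 (base 8). Lift 9: 70. −1: 69.
[6] 69 ≡ 7·9 + 6 (base 9). Lift 10: 76. −1: 75.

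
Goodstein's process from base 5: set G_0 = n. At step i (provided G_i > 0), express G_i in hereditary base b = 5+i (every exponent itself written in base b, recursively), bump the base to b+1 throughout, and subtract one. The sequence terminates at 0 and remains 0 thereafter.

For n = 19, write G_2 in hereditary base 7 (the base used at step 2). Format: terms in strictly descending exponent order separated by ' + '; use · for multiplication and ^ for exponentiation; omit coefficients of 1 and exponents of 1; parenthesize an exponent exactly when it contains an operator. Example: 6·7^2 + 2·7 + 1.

(0) 19|_5 = 3·5 + 4 ↦ 3·6 + 4|_6 = 22 ⇒ 21
(1) 21|_6 = 3·6 + 3 ↦ 3·7 + 3|_7 = 24 ⇒ 23
(2) 23|_7 = 3·7 + 2 ↦ 3·8 + 2|_8 = 26 ⇒ 25

3·7 + 2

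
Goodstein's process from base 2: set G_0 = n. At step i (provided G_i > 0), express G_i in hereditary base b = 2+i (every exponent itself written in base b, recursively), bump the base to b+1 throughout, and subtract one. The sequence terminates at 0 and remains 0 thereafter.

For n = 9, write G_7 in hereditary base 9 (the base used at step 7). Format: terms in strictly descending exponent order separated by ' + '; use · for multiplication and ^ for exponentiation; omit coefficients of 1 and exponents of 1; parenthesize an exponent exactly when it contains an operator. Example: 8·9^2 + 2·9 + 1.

3·9^9 + 3·9^3 + 3·9^2 + 2·9 + 6

base 2: 9 = 2^(2 + 1) + 1; at 3: 3^(3 + 1) + 1 = 82; next = 81
base 3: 81 = 3^(3 + 1); at 4: 4^(4 + 1) = 1024; next = 1023
base 4: 1023 = 3·4^4 + 3·4^3 + 3·4^2 + 3·4 + 3; at 5: 3·5^5 + 3·5^3 + 3·5^2 + 3·5 + 3 = 9843; next = 9842
base 5: 9842 = 3·5^5 + 3·5^3 + 3·5^2 + 3·5 + 2; at 6: 3·6^6 + 3·6^3 + 3·6^2 + 3·6 + 2 = 140744; next = 140743
base 6: 140743 = 3·6^6 + 3·6^3 + 3·6^2 + 3·6 + 1; at 7: 3·7^7 + 3·7^3 + 3·7^2 + 3·7 + 1 = 2471827; next = 2471826
base 7: 2471826 = 3·7^7 + 3·7^3 + 3·7^2 + 3·7; at 8: 3·8^8 + 3·8^3 + 3·8^2 + 3·8 = 50333400; next = 50333399
base 8: 50333399 = 3·8^8 + 3·8^3 + 3·8^2 + 2·8 + 7; at 9: 3·9^9 + 3·9^3 + 3·9^2 + 2·9 + 7 = 1162263922; next = 1162263921
base 9: 1162263921 = 3·9^9 + 3·9^3 + 3·9^2 + 2·9 + 6; at 10: 3·10^10 + 3·10^3 + 3·10^2 + 2·10 + 6 = 30000003326; next = 30000003325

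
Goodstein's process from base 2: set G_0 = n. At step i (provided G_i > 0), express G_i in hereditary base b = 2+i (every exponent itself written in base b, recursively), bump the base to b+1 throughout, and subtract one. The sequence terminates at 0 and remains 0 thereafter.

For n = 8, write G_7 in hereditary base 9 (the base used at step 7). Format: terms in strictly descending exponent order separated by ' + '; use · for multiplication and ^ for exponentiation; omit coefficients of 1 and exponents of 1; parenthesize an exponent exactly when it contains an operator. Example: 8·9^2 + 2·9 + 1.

i=0: 8 = 2^(2 + 1) (b=2); 2→3: 3^(3 + 1) = 81; 81−1 = 80
i=1: 80 = 2·3^3 + 2·3^2 + 2·3 + 2 (b=3); 3→4: 2·4^4 + 2·4^2 + 2·4 + 2 = 554; 554−1 = 553
i=2: 553 = 2·4^4 + 2·4^2 + 2·4 + 1 (b=4); 4→5: 2·5^5 + 2·5^2 + 2·5 + 1 = 6311; 6311−1 = 6310
i=3: 6310 = 2·5^5 + 2·5^2 + 2·5 (b=5); 5→6: 2·6^6 + 2·6^2 + 2·6 = 93396; 93396−1 = 93395
i=4: 93395 = 2·6^6 + 2·6^2 + 6 + 5 (b=6); 6→7: 2·7^7 + 2·7^2 + 7 + 5 = 1647196; 1647196−1 = 1647195
i=5: 1647195 = 2·7^7 + 2·7^2 + 7 + 4 (b=7); 7→8: 2·8^8 + 2·8^2 + 8 + 4 = 33554572; 33554572−1 = 33554571
i=6: 33554571 = 2·8^8 + 2·8^2 + 8 + 3 (b=8); 8→9: 2·9^9 + 2·9^2 + 9 + 3 = 774841152; 774841152−1 = 774841151

2·9^9 + 2·9^2 + 9 + 2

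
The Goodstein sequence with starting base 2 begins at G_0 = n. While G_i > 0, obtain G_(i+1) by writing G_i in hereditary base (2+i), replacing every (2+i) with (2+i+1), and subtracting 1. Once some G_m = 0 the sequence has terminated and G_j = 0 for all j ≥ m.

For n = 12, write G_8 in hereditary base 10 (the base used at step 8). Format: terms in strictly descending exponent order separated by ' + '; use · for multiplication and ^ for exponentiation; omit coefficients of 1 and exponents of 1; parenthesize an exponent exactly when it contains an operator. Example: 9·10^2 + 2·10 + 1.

10^(10 + 1) + 2·10^2 + 10 + 1

(0) 12|_2 = 2^(2 + 1) + 2^2 ↦ 3^(3 + 1) + 3^3|_3 = 108 ⇒ 107
(1) 107|_3 = 3^(3 + 1) + 2·3^2 + 2·3 + 2 ↦ 4^(4 + 1) + 2·4^2 + 2·4 + 2|_4 = 1066 ⇒ 1065
(2) 1065|_4 = 4^(4 + 1) + 2·4^2 + 2·4 + 1 ↦ 5^(5 + 1) + 2·5^2 + 2·5 + 1|_5 = 15686 ⇒ 15685
(3) 15685|_5 = 5^(5 + 1) + 2·5^2 + 2·5 ↦ 6^(6 + 1) + 2·6^2 + 2·6|_6 = 280020 ⇒ 280019
(4) 280019|_6 = 6^(6 + 1) + 2·6^2 + 6 + 5 ↦ 7^(7 + 1) + 2·7^2 + 7 + 5|_7 = 5764911 ⇒ 5764910
(5) 5764910|_7 = 7^(7 + 1) + 2·7^2 + 7 + 4 ↦ 8^(8 + 1) + 2·8^2 + 8 + 4|_8 = 134217868 ⇒ 134217867
(6) 134217867|_8 = 8^(8 + 1) + 2·8^2 + 8 + 3 ↦ 9^(9 + 1) + 2·9^2 + 9 + 3|_9 = 3486784575 ⇒ 3486784574
(7) 3486784574|_9 = 9^(9 + 1) + 2·9^2 + 9 + 2 ↦ 10^(10 + 1) + 2·10^2 + 10 + 2|_10 = 100000000212 ⇒ 100000000211
(8) 100000000211|_10 = 10^(10 + 1) + 2·10^2 + 10 + 1 ↦ 11^(11 + 1) + 2·11^2 + 11 + 1|_11 = 3138428376975 ⇒ 3138428376974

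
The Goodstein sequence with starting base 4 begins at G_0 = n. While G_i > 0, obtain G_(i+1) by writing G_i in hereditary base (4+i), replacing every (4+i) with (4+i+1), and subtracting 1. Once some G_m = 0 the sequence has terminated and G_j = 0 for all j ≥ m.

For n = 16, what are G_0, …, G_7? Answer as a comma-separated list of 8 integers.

(0) 16|_4 = 4^2 ↦ 5^2|_5 = 25 ⇒ 24
(1) 24|_5 = 4·5 + 4 ↦ 4·6 + 4|_6 = 28 ⇒ 27
(2) 27|_6 = 4·6 + 3 ↦ 4·7 + 3|_7 = 31 ⇒ 30
(3) 30|_7 = 4·7 + 2 ↦ 4·8 + 2|_8 = 34 ⇒ 33
(4) 33|_8 = 4·8 + 1 ↦ 4·9 + 1|_9 = 37 ⇒ 36
(5) 36|_9 = 4·9 ↦ 4·10|_10 = 40 ⇒ 39
(6) 39|_10 = 3·10 + 9 ↦ 3·11 + 9|_11 = 42 ⇒ 41

16, 24, 27, 30, 33, 36, 39, 41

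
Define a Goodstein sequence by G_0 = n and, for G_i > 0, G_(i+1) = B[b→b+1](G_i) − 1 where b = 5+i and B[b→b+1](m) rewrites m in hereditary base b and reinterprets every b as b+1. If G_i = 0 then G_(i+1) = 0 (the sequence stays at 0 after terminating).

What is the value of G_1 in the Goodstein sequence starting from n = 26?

36

i=0: 26 = 5^2 + 1 (b=5); 5→6: 6^2 + 1 = 37; 37−1 = 36
i=1: 36 = 6^2 (b=6); 6→7: 7^2 = 49; 49−1 = 48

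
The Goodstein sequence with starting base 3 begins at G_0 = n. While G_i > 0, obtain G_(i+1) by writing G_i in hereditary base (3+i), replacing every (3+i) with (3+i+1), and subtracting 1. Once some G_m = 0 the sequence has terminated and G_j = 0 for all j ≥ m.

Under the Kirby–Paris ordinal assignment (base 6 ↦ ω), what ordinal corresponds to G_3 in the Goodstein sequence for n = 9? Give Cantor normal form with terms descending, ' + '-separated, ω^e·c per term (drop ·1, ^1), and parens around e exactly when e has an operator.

ω·3 + 1

i=0: 9 = 3^2 (b=3); 3→4: 4^2 = 16; 16−1 = 15
i=1: 15 = 3·4 + 3 (b=4); 4→5: 3·5 + 3 = 18; 18−1 = 17
i=2: 17 = 3·5 + 2 (b=5); 5→6: 3·6 + 2 = 20; 20−1 = 19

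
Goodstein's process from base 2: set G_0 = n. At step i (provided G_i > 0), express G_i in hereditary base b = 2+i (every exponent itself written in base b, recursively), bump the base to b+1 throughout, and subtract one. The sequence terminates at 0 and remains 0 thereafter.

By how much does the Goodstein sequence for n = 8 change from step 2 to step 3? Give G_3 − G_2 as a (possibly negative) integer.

G_0 = 8. HB_2(8) = 2^(2 + 1). Bump = 81. G_1 = 80.
G_1 = 80. HB_3(80) = 2·3^3 + 2·3^2 + 2·3 + 2. Bump = 554. G_2 = 553.
G_2 = 553. HB_4(553) = 2·4^4 + 2·4^2 + 2·4 + 1. Bump = 6311. G_3 = 6310.

5757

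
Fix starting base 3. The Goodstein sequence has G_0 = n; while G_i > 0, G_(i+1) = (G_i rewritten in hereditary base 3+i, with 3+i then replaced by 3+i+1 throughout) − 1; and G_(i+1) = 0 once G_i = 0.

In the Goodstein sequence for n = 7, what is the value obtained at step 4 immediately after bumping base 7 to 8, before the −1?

10

(0) 7|_3 = 2·3 + 1 ↦ 2·4 + 1|_4 = 9 ⇒ 8
(1) 8|_4 = 2·4 ↦ 2·5|_5 = 10 ⇒ 9
(2) 9|_5 = 5 + 4 ↦ 6 + 4|_6 = 10 ⇒ 9
(3) 9|_6 = 6 + 3 ↦ 7 + 3|_7 = 10 ⇒ 9
(4) 9|_7 = 7 + 2 ↦ 8 + 2|_8 = 10 ⇒ 9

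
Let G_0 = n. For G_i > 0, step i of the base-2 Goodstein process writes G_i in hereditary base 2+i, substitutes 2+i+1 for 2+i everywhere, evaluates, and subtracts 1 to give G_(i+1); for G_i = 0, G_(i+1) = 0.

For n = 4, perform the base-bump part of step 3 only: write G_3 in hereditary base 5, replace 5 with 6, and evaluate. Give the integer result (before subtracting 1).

G_0 = 4. HB_2(4) = 2^2. Bump = 27. G_1 = 26.
G_1 = 26. HB_3(26) = 2·3^2 + 2·3 + 2. Bump = 42. G_2 = 41.
G_2 = 41. HB_4(41) = 2·4^2 + 2·4 + 1. Bump = 61. G_3 = 60.
G_3 = 60. HB_5(60) = 2·5^2 + 2·5. Bump = 84. G_4 = 83.

84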